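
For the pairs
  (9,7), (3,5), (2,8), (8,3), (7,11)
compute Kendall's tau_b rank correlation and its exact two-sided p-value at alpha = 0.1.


Step 1: Enumerate the 10 unordered pairs (i,j) with i<j and classify each by sign(x_j-x_i) * sign(y_j-y_i).
  (1,2):dx=-6,dy=-2->C; (1,3):dx=-7,dy=+1->D; (1,4):dx=-1,dy=-4->C; (1,5):dx=-2,dy=+4->D
  (2,3):dx=-1,dy=+3->D; (2,4):dx=+5,dy=-2->D; (2,5):dx=+4,dy=+6->C; (3,4):dx=+6,dy=-5->D
  (3,5):dx=+5,dy=+3->C; (4,5):dx=-1,dy=+8->D
Step 2: C = 4, D = 6, total pairs = 10.
Step 3: tau = (C - D)/(n(n-1)/2) = (4 - 6)/10 = -0.200000.
Step 4: Exact two-sided p-value (enumerate n! = 120 permutations of y under H0): p = 0.816667.
Step 5: alpha = 0.1. fail to reject H0.

tau_b = -0.2000 (C=4, D=6), p = 0.816667, fail to reject H0.


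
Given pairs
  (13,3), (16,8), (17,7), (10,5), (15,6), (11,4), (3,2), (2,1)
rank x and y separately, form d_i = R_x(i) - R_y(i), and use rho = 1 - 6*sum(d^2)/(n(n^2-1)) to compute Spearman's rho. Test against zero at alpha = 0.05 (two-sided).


Step 1: Rank x and y separately (midranks; no ties here).
rank(x): 13->5, 16->7, 17->8, 10->3, 15->6, 11->4, 3->2, 2->1
rank(y): 3->3, 8->8, 7->7, 5->5, 6->6, 4->4, 2->2, 1->1
Step 2: d_i = R_x(i) - R_y(i); compute d_i^2.
  (5-3)^2=4, (7-8)^2=1, (8-7)^2=1, (3-5)^2=4, (6-6)^2=0, (4-4)^2=0, (2-2)^2=0, (1-1)^2=0
sum(d^2) = 10.
Step 3: rho = 1 - 6*10 / (8*(8^2 - 1)) = 1 - 60/504 = 0.880952.
Step 4: Under H0, t = rho * sqrt((n-2)/(1-rho^2)) = 4.5601 ~ t(6).
Step 5: Two-sided p-value from the t-distribution with 6 df = 0.003850.
Step 6: alpha = 0.05. reject H0.

rho = 0.8810, p = 0.003850, reject H0 at alpha = 0.05.


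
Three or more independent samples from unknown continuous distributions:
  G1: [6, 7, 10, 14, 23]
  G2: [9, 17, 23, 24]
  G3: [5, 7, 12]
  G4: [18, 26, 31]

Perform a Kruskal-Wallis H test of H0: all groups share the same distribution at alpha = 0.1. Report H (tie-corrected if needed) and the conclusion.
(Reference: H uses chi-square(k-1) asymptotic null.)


Step 1: Combine all N = 15 observations and assign midranks.
sorted (value, group, rank): (5,G3,1), (6,G1,2), (7,G1,3.5), (7,G3,3.5), (9,G2,5), (10,G1,6), (12,G3,7), (14,G1,8), (17,G2,9), (18,G4,10), (23,G1,11.5), (23,G2,11.5), (24,G2,13), (26,G4,14), (31,G4,15)
Step 2: Sum ranks within each group.
R_1 = 31 (n_1 = 5)
R_2 = 38.5 (n_2 = 4)
R_3 = 11.5 (n_3 = 3)
R_4 = 39 (n_4 = 3)
Step 3: H = 12/(N(N+1)) * sum(R_i^2/n_i) - 3(N+1)
     = 12/(15*16) * (31^2/5 + 38.5^2/4 + 11.5^2/3 + 39^2/3) - 3*16
     = 0.050000 * 1113.85 - 48
     = 7.692292.
Step 4: Ties present; correction factor C = 1 - 12/(15^3 - 15) = 0.996429. Corrected H = 7.692292 / 0.996429 = 7.719863.
Step 5: Under H0, H ~ chi^2(3); p-value = 0.052170.
Step 6: alpha = 0.1. reject H0.

H = 7.7199, df = 3, p = 0.052170, reject H0.


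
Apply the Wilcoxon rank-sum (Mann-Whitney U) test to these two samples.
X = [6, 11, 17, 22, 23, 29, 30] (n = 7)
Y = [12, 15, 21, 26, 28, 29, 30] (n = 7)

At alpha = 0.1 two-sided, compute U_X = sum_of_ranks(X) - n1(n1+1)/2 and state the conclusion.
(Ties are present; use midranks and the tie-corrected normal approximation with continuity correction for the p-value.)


Step 1: Combine and sort all 14 observations; assign midranks.
sorted (value, group): (6,X), (11,X), (12,Y), (15,Y), (17,X), (21,Y), (22,X), (23,X), (26,Y), (28,Y), (29,X), (29,Y), (30,X), (30,Y)
ranks: 6->1, 11->2, 12->3, 15->4, 17->5, 21->6, 22->7, 23->8, 26->9, 28->10, 29->11.5, 29->11.5, 30->13.5, 30->13.5
Step 2: Rank sum for X: R1 = 1 + 2 + 5 + 7 + 8 + 11.5 + 13.5 = 48.
Step 3: U_X = R1 - n1(n1+1)/2 = 48 - 7*8/2 = 48 - 28 = 20.
       U_Y = n1*n2 - U_X = 49 - 20 = 29.
Step 4: Ties are present, so use the tie-corrected normal approximation (with continuity correction) for the p-value.
Step 5: p-value = 0.608491; compare to alpha = 0.1. fail to reject H0.

U_X = 20, p = 0.608491, fail to reject H0 at alpha = 0.1.


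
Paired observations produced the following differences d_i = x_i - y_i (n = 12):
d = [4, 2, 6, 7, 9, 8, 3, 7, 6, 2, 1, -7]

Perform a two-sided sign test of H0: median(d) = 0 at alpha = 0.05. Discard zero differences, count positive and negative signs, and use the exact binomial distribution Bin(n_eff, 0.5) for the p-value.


Step 1: Discard zero differences. Original n = 12; n_eff = number of nonzero differences = 12.
Nonzero differences (with sign): +4, +2, +6, +7, +9, +8, +3, +7, +6, +2, +1, -7
Step 2: Count signs: positive = 11, negative = 1.
Step 3: Under H0: P(positive) = 0.5, so the number of positives S ~ Bin(12, 0.5).
Step 4: Two-sided exact p-value = sum of Bin(12,0.5) probabilities at or below the observed probability = 0.006348.
Step 5: alpha = 0.05. reject H0.

n_eff = 12, pos = 11, neg = 1, p = 0.006348, reject H0.


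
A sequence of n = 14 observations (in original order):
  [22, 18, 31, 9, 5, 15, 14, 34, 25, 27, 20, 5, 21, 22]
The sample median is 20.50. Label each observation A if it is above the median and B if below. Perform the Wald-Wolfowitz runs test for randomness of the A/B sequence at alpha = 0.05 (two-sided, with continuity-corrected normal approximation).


Step 1: Compute median = 20.50; label A = above, B = below.
Labels in order: ABABBBBAAABBAA  (n_A = 7, n_B = 7)
Step 2: Count runs R = 7.
Step 3: Under H0 (random ordering), E[R] = 2*n_A*n_B/(n_A+n_B) + 1 = 2*7*7/14 + 1 = 8.0000.
        Var[R] = 2*n_A*n_B*(2*n_A*n_B - n_A - n_B) / ((n_A+n_B)^2 * (n_A+n_B-1)) = 8232/2548 = 3.2308.
        SD[R] = 1.7974.
Step 4: Continuity-corrected z = (R + 0.5 - E[R]) / SD[R] = (7 + 0.5 - 8.0000) / 1.7974 = -0.2782.
Step 5: Two-sided p-value via normal approximation = 2*(1 - Phi(|z|)) = 0.780879.
Step 6: alpha = 0.05. fail to reject H0.

R = 7, z = -0.2782, p = 0.780879, fail to reject H0.


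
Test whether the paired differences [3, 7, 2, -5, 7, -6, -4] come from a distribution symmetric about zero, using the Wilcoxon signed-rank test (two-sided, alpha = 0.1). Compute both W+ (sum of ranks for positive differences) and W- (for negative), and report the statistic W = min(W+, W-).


Step 1: Drop any zero differences (none here) and take |d_i|.
|d| = [3, 7, 2, 5, 7, 6, 4]
Step 2: Midrank |d_i| (ties get averaged ranks).
ranks: |3|->2, |7|->6.5, |2|->1, |5|->4, |7|->6.5, |6|->5, |4|->3
Step 3: Attach original signs; sum ranks with positive sign and with negative sign.
W+ = 2 + 6.5 + 1 + 6.5 = 16
W- = 4 + 5 + 3 = 12
(Check: W+ + W- = 28 should equal n(n+1)/2 = 28.)
Step 4: Test statistic W = min(W+, W-) = 12.
Step 5: Ties in |d|, so use the tie-corrected normal approximation.
        E[W] = n(n+1)/4 = 7*8/4 = 14.
        Tie groups: |d|=7 (t=2); sum(t^3 - t) = 6.
        Var[W] = n(n+1)(2n+1)/24 - sum(t^3-t)/48 = 840/24 - 6/48 = 34.875.
        z = (W - E[W]) / sqrt(Var[W]) = (12 - 14) / 5.9055 = -0.3387.
        Two-sided p = 2*Phi(z) = 0.734861.
Step 6: alpha = 0.1. fail to reject H0.

W+ = 16, W- = 12, W = min = 12, p = 0.734861, fail to reject H0.


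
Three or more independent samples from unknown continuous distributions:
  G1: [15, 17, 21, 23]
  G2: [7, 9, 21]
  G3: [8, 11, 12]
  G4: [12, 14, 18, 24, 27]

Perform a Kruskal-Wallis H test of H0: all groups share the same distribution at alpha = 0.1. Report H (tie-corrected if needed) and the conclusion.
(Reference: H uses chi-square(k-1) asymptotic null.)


Step 1: Combine all N = 15 observations and assign midranks.
sorted (value, group, rank): (7,G2,1), (8,G3,2), (9,G2,3), (11,G3,4), (12,G3,5.5), (12,G4,5.5), (14,G4,7), (15,G1,8), (17,G1,9), (18,G4,10), (21,G1,11.5), (21,G2,11.5), (23,G1,13), (24,G4,14), (27,G4,15)
Step 2: Sum ranks within each group.
R_1 = 41.5 (n_1 = 4)
R_2 = 15.5 (n_2 = 3)
R_3 = 11.5 (n_3 = 3)
R_4 = 51.5 (n_4 = 5)
Step 3: H = 12/(N(N+1)) * sum(R_i^2/n_i) - 3(N+1)
     = 12/(15*16) * (41.5^2/4 + 15.5^2/3 + 11.5^2/3 + 51.5^2/5) - 3*16
     = 0.050000 * 1085.18 - 48
     = 6.258958.
Step 4: Ties present; correction factor C = 1 - 12/(15^3 - 15) = 0.996429. Corrected H = 6.258958 / 0.996429 = 6.281392.
Step 5: Under H0, H ~ chi^2(3); p-value = 0.098694.
Step 6: alpha = 0.1. reject H0.

H = 6.2814, df = 3, p = 0.098694, reject H0.


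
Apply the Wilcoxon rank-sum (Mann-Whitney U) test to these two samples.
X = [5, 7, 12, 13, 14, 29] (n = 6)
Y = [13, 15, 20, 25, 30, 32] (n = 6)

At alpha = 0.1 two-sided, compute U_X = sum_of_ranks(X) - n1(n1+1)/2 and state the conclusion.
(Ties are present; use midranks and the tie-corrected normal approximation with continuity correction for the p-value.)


Step 1: Combine and sort all 12 observations; assign midranks.
sorted (value, group): (5,X), (7,X), (12,X), (13,X), (13,Y), (14,X), (15,Y), (20,Y), (25,Y), (29,X), (30,Y), (32,Y)
ranks: 5->1, 7->2, 12->3, 13->4.5, 13->4.5, 14->6, 15->7, 20->8, 25->9, 29->10, 30->11, 32->12
Step 2: Rank sum for X: R1 = 1 + 2 + 3 + 4.5 + 6 + 10 = 26.5.
Step 3: U_X = R1 - n1(n1+1)/2 = 26.5 - 6*7/2 = 26.5 - 21 = 5.5.
       U_Y = n1*n2 - U_X = 36 - 5.5 = 30.5.
Step 4: Ties are present, so use the tie-corrected normal approximation (with continuity correction) for the p-value.
Step 5: p-value = 0.054241; compare to alpha = 0.1. reject H0.

U_X = 5.5, p = 0.054241, reject H0 at alpha = 0.1.


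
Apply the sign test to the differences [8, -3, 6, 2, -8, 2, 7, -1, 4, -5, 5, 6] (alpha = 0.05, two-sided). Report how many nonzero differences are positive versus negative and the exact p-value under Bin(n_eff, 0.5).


Step 1: Discard zero differences. Original n = 12; n_eff = number of nonzero differences = 12.
Nonzero differences (with sign): +8, -3, +6, +2, -8, +2, +7, -1, +4, -5, +5, +6
Step 2: Count signs: positive = 8, negative = 4.
Step 3: Under H0: P(positive) = 0.5, so the number of positives S ~ Bin(12, 0.5).
Step 4: Two-sided exact p-value = sum of Bin(12,0.5) probabilities at or below the observed probability = 0.387695.
Step 5: alpha = 0.05. fail to reject H0.

n_eff = 12, pos = 8, neg = 4, p = 0.387695, fail to reject H0.


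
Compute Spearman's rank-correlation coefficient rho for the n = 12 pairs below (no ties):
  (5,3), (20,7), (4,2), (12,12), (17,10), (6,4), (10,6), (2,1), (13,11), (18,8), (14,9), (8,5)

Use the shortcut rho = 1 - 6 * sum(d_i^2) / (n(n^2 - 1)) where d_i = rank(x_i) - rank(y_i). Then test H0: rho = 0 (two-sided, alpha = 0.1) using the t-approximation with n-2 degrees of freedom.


Step 1: Rank x and y separately (midranks; no ties here).
rank(x): 5->3, 20->12, 4->2, 12->7, 17->10, 6->4, 10->6, 2->1, 13->8, 18->11, 14->9, 8->5
rank(y): 3->3, 7->7, 2->2, 12->12, 10->10, 4->4, 6->6, 1->1, 11->11, 8->8, 9->9, 5->5
Step 2: d_i = R_x(i) - R_y(i); compute d_i^2.
  (3-3)^2=0, (12-7)^2=25, (2-2)^2=0, (7-12)^2=25, (10-10)^2=0, (4-4)^2=0, (6-6)^2=0, (1-1)^2=0, (8-11)^2=9, (11-8)^2=9, (9-9)^2=0, (5-5)^2=0
sum(d^2) = 68.
Step 3: rho = 1 - 6*68 / (12*(12^2 - 1)) = 1 - 408/1716 = 0.762238.
Step 4: Under H0, t = rho * sqrt((n-2)/(1-rho^2)) = 3.7238 ~ t(10).
Step 5: Two-sided p-value from the t-distribution with 10 df = 0.003950.
Step 6: alpha = 0.1. reject H0.

rho = 0.7622, p = 0.003950, reject H0 at alpha = 0.1.


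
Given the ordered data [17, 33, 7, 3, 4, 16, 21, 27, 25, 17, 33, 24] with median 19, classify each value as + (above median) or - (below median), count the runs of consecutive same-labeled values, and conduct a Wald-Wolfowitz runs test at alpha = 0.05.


Step 1: Compute median = 19; label A = above, B = below.
Labels in order: BABBBBAAABAA  (n_A = 6, n_B = 6)
Step 2: Count runs R = 6.
Step 3: Under H0 (random ordering), E[R] = 2*n_A*n_B/(n_A+n_B) + 1 = 2*6*6/12 + 1 = 7.0000.
        Var[R] = 2*n_A*n_B*(2*n_A*n_B - n_A - n_B) / ((n_A+n_B)^2 * (n_A+n_B-1)) = 4320/1584 = 2.7273.
        SD[R] = 1.6514.
Step 4: Continuity-corrected z = (R + 0.5 - E[R]) / SD[R] = (6 + 0.5 - 7.0000) / 1.6514 = -0.3028.
Step 5: Two-sided p-value via normal approximation = 2*(1 - Phi(|z|)) = 0.762069.
Step 6: alpha = 0.05. fail to reject H0.

R = 6, z = -0.3028, p = 0.762069, fail to reject H0.


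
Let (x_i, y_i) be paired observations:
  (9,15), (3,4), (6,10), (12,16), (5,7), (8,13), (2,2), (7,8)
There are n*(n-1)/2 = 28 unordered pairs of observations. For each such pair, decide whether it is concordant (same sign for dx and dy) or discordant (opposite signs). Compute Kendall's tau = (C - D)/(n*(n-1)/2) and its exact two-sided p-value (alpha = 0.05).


Step 1: Enumerate the 28 unordered pairs (i,j) with i<j and classify each by sign(x_j-x_i) * sign(y_j-y_i).
  (1,2):dx=-6,dy=-11->C; (1,3):dx=-3,dy=-5->C; (1,4):dx=+3,dy=+1->C; (1,5):dx=-4,dy=-8->C
  (1,6):dx=-1,dy=-2->C; (1,7):dx=-7,dy=-13->C; (1,8):dx=-2,dy=-7->C; (2,3):dx=+3,dy=+6->C
  (2,4):dx=+9,dy=+12->C; (2,5):dx=+2,dy=+3->C; (2,6):dx=+5,dy=+9->C; (2,7):dx=-1,dy=-2->C
  (2,8):dx=+4,dy=+4->C; (3,4):dx=+6,dy=+6->C; (3,5):dx=-1,dy=-3->C; (3,6):dx=+2,dy=+3->C
  (3,7):dx=-4,dy=-8->C; (3,8):dx=+1,dy=-2->D; (4,5):dx=-7,dy=-9->C; (4,6):dx=-4,dy=-3->C
  (4,7):dx=-10,dy=-14->C; (4,8):dx=-5,dy=-8->C; (5,6):dx=+3,dy=+6->C; (5,7):dx=-3,dy=-5->C
  (5,8):dx=+2,dy=+1->C; (6,7):dx=-6,dy=-11->C; (6,8):dx=-1,dy=-5->C; (7,8):dx=+5,dy=+6->C
Step 2: C = 27, D = 1, total pairs = 28.
Step 3: tau = (C - D)/(n(n-1)/2) = (27 - 1)/28 = 0.928571.
Step 4: Exact two-sided p-value (enumerate n! = 40320 permutations of y under H0): p = 0.000397.
Step 5: alpha = 0.05. reject H0.

tau_b = 0.9286 (C=27, D=1), p = 0.000397, reject H0.


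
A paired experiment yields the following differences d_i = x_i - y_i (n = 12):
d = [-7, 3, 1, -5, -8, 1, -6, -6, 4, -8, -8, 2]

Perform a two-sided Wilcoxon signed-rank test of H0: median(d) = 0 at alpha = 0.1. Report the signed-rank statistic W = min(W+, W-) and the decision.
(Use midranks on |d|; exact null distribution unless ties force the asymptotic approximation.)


Step 1: Drop any zero differences (none here) and take |d_i|.
|d| = [7, 3, 1, 5, 8, 1, 6, 6, 4, 8, 8, 2]
Step 2: Midrank |d_i| (ties get averaged ranks).
ranks: |7|->9, |3|->4, |1|->1.5, |5|->6, |8|->11, |1|->1.5, |6|->7.5, |6|->7.5, |4|->5, |8|->11, |8|->11, |2|->3
Step 3: Attach original signs; sum ranks with positive sign and with negative sign.
W+ = 4 + 1.5 + 1.5 + 5 + 3 = 15
W- = 9 + 6 + 11 + 7.5 + 7.5 + 11 + 11 = 63
(Check: W+ + W- = 78 should equal n(n+1)/2 = 78.)
Step 4: Test statistic W = min(W+, W-) = 15.
Step 5: Ties in |d|, so use the tie-corrected normal approximation.
        E[W] = n(n+1)/4 = 12*13/4 = 39.
        Tie groups: |d|=1 (t=2), |d|=6 (t=2), |d|=8 (t=3); sum(t^3 - t) = 36.
        Var[W] = n(n+1)(2n+1)/24 - sum(t^3-t)/48 = 3900/24 - 36/48 = 161.75.
        z = (W - E[W]) / sqrt(Var[W]) = (15 - 39) / 12.7181 = -1.8871.
        Two-sided p = 2*Phi(z) = 0.059150.
Step 6: alpha = 0.1. reject H0.

W+ = 15, W- = 63, W = min = 15, p = 0.059150, reject H0.


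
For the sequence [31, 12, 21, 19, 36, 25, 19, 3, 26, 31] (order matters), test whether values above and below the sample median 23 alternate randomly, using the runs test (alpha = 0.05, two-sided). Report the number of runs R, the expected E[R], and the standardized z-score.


Step 1: Compute median = 23; label A = above, B = below.
Labels in order: ABBBAABBAA  (n_A = 5, n_B = 5)
Step 2: Count runs R = 5.
Step 3: Under H0 (random ordering), E[R] = 2*n_A*n_B/(n_A+n_B) + 1 = 2*5*5/10 + 1 = 6.0000.
        Var[R] = 2*n_A*n_B*(2*n_A*n_B - n_A - n_B) / ((n_A+n_B)^2 * (n_A+n_B-1)) = 2000/900 = 2.2222.
        SD[R] = 1.4907.
Step 4: Continuity-corrected z = (R + 0.5 - E[R]) / SD[R] = (5 + 0.5 - 6.0000) / 1.4907 = -0.3354.
Step 5: Two-sided p-value via normal approximation = 2*(1 - Phi(|z|)) = 0.737316.
Step 6: alpha = 0.05. fail to reject H0.

R = 5, z = -0.3354, p = 0.737316, fail to reject H0.


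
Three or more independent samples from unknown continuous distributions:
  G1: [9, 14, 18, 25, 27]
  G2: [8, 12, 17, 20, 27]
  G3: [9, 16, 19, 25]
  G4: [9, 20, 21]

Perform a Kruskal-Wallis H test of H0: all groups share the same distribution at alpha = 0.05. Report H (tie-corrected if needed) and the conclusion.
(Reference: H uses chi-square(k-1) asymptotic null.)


Step 1: Combine all N = 17 observations and assign midranks.
sorted (value, group, rank): (8,G2,1), (9,G1,3), (9,G3,3), (9,G4,3), (12,G2,5), (14,G1,6), (16,G3,7), (17,G2,8), (18,G1,9), (19,G3,10), (20,G2,11.5), (20,G4,11.5), (21,G4,13), (25,G1,14.5), (25,G3,14.5), (27,G1,16.5), (27,G2,16.5)
Step 2: Sum ranks within each group.
R_1 = 49 (n_1 = 5)
R_2 = 42 (n_2 = 5)
R_3 = 34.5 (n_3 = 4)
R_4 = 27.5 (n_4 = 3)
Step 3: H = 12/(N(N+1)) * sum(R_i^2/n_i) - 3(N+1)
     = 12/(17*18) * (49^2/5 + 42^2/5 + 34.5^2/4 + 27.5^2/3) - 3*18
     = 0.039216 * 1382.65 - 54
     = 0.221405.
Step 4: Ties present; correction factor C = 1 - 42/(17^3 - 17) = 0.991422. Corrected H = 0.221405 / 0.991422 = 0.223321.
Step 5: Under H0, H ~ chi^2(3); p-value = 0.973739.
Step 6: alpha = 0.05. fail to reject H0.

H = 0.2233, df = 3, p = 0.973739, fail to reject H0.


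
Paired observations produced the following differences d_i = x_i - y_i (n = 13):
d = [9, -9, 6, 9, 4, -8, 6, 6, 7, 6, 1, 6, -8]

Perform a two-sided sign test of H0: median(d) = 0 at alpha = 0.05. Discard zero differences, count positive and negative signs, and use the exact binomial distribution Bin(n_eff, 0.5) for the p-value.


Step 1: Discard zero differences. Original n = 13; n_eff = number of nonzero differences = 13.
Nonzero differences (with sign): +9, -9, +6, +9, +4, -8, +6, +6, +7, +6, +1, +6, -8
Step 2: Count signs: positive = 10, negative = 3.
Step 3: Under H0: P(positive) = 0.5, so the number of positives S ~ Bin(13, 0.5).
Step 4: Two-sided exact p-value = sum of Bin(13,0.5) probabilities at or below the observed probability = 0.092285.
Step 5: alpha = 0.05. fail to reject H0.

n_eff = 13, pos = 10, neg = 3, p = 0.092285, fail to reject H0.


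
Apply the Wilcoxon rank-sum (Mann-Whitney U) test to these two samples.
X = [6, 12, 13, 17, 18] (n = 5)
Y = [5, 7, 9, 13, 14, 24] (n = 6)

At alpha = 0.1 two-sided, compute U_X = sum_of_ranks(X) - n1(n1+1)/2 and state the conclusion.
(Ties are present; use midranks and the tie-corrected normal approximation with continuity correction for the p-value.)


Step 1: Combine and sort all 11 observations; assign midranks.
sorted (value, group): (5,Y), (6,X), (7,Y), (9,Y), (12,X), (13,X), (13,Y), (14,Y), (17,X), (18,X), (24,Y)
ranks: 5->1, 6->2, 7->3, 9->4, 12->5, 13->6.5, 13->6.5, 14->8, 17->9, 18->10, 24->11
Step 2: Rank sum for X: R1 = 2 + 5 + 6.5 + 9 + 10 = 32.5.
Step 3: U_X = R1 - n1(n1+1)/2 = 32.5 - 5*6/2 = 32.5 - 15 = 17.5.
       U_Y = n1*n2 - U_X = 30 - 17.5 = 12.5.
Step 4: Ties are present, so use the tie-corrected normal approximation (with continuity correction) for the p-value.
Step 5: p-value = 0.714379; compare to alpha = 0.1. fail to reject H0.

U_X = 17.5, p = 0.714379, fail to reject H0 at alpha = 0.1.


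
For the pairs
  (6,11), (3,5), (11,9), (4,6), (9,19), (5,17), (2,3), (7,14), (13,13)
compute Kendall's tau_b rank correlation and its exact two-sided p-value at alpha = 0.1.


Step 1: Enumerate the 36 unordered pairs (i,j) with i<j and classify each by sign(x_j-x_i) * sign(y_j-y_i).
  (1,2):dx=-3,dy=-6->C; (1,3):dx=+5,dy=-2->D; (1,4):dx=-2,dy=-5->C; (1,5):dx=+3,dy=+8->C
  (1,6):dx=-1,dy=+6->D; (1,7):dx=-4,dy=-8->C; (1,8):dx=+1,dy=+3->C; (1,9):dx=+7,dy=+2->C
  (2,3):dx=+8,dy=+4->C; (2,4):dx=+1,dy=+1->C; (2,5):dx=+6,dy=+14->C; (2,6):dx=+2,dy=+12->C
  (2,7):dx=-1,dy=-2->C; (2,8):dx=+4,dy=+9->C; (2,9):dx=+10,dy=+8->C; (3,4):dx=-7,dy=-3->C
  (3,5):dx=-2,dy=+10->D; (3,6):dx=-6,dy=+8->D; (3,7):dx=-9,dy=-6->C; (3,8):dx=-4,dy=+5->D
  (3,9):dx=+2,dy=+4->C; (4,5):dx=+5,dy=+13->C; (4,6):dx=+1,dy=+11->C; (4,7):dx=-2,dy=-3->C
  (4,8):dx=+3,dy=+8->C; (4,9):dx=+9,dy=+7->C; (5,6):dx=-4,dy=-2->C; (5,7):dx=-7,dy=-16->C
  (5,8):dx=-2,dy=-5->C; (5,9):dx=+4,dy=-6->D; (6,7):dx=-3,dy=-14->C; (6,8):dx=+2,dy=-3->D
  (6,9):dx=+8,dy=-4->D; (7,8):dx=+5,dy=+11->C; (7,9):dx=+11,dy=+10->C; (8,9):dx=+6,dy=-1->D
Step 2: C = 27, D = 9, total pairs = 36.
Step 3: tau = (C - D)/(n(n-1)/2) = (27 - 9)/36 = 0.500000.
Step 4: Exact two-sided p-value (enumerate n! = 362880 permutations of y under H0): p = 0.075176.
Step 5: alpha = 0.1. reject H0.

tau_b = 0.5000 (C=27, D=9), p = 0.075176, reject H0.


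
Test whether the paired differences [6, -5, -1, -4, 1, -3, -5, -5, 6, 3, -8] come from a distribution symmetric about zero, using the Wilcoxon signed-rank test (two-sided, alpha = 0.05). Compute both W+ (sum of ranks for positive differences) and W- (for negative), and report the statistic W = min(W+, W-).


Step 1: Drop any zero differences (none here) and take |d_i|.
|d| = [6, 5, 1, 4, 1, 3, 5, 5, 6, 3, 8]
Step 2: Midrank |d_i| (ties get averaged ranks).
ranks: |6|->9.5, |5|->7, |1|->1.5, |4|->5, |1|->1.5, |3|->3.5, |5|->7, |5|->7, |6|->9.5, |3|->3.5, |8|->11
Step 3: Attach original signs; sum ranks with positive sign and with negative sign.
W+ = 9.5 + 1.5 + 9.5 + 3.5 = 24
W- = 7 + 1.5 + 5 + 3.5 + 7 + 7 + 11 = 42
(Check: W+ + W- = 66 should equal n(n+1)/2 = 66.)
Step 4: Test statistic W = min(W+, W-) = 24.
Step 5: Ties in |d|, so use the tie-corrected normal approximation.
        E[W] = n(n+1)/4 = 11*12/4 = 33.
        Tie groups: |d|=1 (t=2), |d|=3 (t=2), |d|=5 (t=3), |d|=6 (t=2); sum(t^3 - t) = 42.
        Var[W] = n(n+1)(2n+1)/24 - sum(t^3-t)/48 = 3036/24 - 42/48 = 125.625.
        z = (W - E[W]) / sqrt(Var[W]) = (24 - 33) / 11.2083 = -0.8030.
        Two-sided p = 2*Phi(z) = 0.421987.
Step 6: alpha = 0.05. fail to reject H0.

W+ = 24, W- = 42, W = min = 24, p = 0.421987, fail to reject H0.


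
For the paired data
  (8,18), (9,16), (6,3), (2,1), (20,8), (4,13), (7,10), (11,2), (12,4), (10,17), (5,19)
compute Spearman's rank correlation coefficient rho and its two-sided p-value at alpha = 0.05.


Step 1: Rank x and y separately (midranks; no ties here).
rank(x): 8->6, 9->7, 6->4, 2->1, 20->11, 4->2, 7->5, 11->9, 12->10, 10->8, 5->3
rank(y): 18->10, 16->8, 3->3, 1->1, 8->5, 13->7, 10->6, 2->2, 4->4, 17->9, 19->11
Step 2: d_i = R_x(i) - R_y(i); compute d_i^2.
  (6-10)^2=16, (7-8)^2=1, (4-3)^2=1, (1-1)^2=0, (11-5)^2=36, (2-7)^2=25, (5-6)^2=1, (9-2)^2=49, (10-4)^2=36, (8-9)^2=1, (3-11)^2=64
sum(d^2) = 230.
Step 3: rho = 1 - 6*230 / (11*(11^2 - 1)) = 1 - 1380/1320 = -0.045455.
Step 4: Under H0, t = rho * sqrt((n-2)/(1-rho^2)) = -0.1365 ~ t(9).
Step 5: Two-sided p-value from the t-distribution with 9 df = 0.894427.
Step 6: alpha = 0.05. fail to reject H0.

rho = -0.0455, p = 0.894427, fail to reject H0 at alpha = 0.05.


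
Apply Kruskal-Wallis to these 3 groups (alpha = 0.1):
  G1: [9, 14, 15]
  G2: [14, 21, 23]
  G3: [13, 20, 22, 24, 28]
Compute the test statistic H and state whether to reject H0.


Step 1: Combine all N = 11 observations and assign midranks.
sorted (value, group, rank): (9,G1,1), (13,G3,2), (14,G1,3.5), (14,G2,3.5), (15,G1,5), (20,G3,6), (21,G2,7), (22,G3,8), (23,G2,9), (24,G3,10), (28,G3,11)
Step 2: Sum ranks within each group.
R_1 = 9.5 (n_1 = 3)
R_2 = 19.5 (n_2 = 3)
R_3 = 37 (n_3 = 5)
Step 3: H = 12/(N(N+1)) * sum(R_i^2/n_i) - 3(N+1)
     = 12/(11*12) * (9.5^2/3 + 19.5^2/3 + 37^2/5) - 3*12
     = 0.090909 * 430.633 - 36
     = 3.148485.
Step 4: Ties present; correction factor C = 1 - 6/(11^3 - 11) = 0.995455. Corrected H = 3.148485 / 0.995455 = 3.162861.
Step 5: Under H0, H ~ chi^2(2); p-value = 0.205681.
Step 6: alpha = 0.1. fail to reject H0.

H = 3.1629, df = 2, p = 0.205681, fail to reject H0.


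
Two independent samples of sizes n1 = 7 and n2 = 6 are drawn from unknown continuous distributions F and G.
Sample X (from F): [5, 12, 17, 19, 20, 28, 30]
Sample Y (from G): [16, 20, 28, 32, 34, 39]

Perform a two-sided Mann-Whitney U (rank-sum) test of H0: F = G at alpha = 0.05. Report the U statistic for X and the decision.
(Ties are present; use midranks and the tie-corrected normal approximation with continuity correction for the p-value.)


Step 1: Combine and sort all 13 observations; assign midranks.
sorted (value, group): (5,X), (12,X), (16,Y), (17,X), (19,X), (20,X), (20,Y), (28,X), (28,Y), (30,X), (32,Y), (34,Y), (39,Y)
ranks: 5->1, 12->2, 16->3, 17->4, 19->5, 20->6.5, 20->6.5, 28->8.5, 28->8.5, 30->10, 32->11, 34->12, 39->13
Step 2: Rank sum for X: R1 = 1 + 2 + 4 + 5 + 6.5 + 8.5 + 10 = 37.
Step 3: U_X = R1 - n1(n1+1)/2 = 37 - 7*8/2 = 37 - 28 = 9.
       U_Y = n1*n2 - U_X = 42 - 9 = 33.
Step 4: Ties are present, so use the tie-corrected normal approximation (with continuity correction) for the p-value.
Step 5: p-value = 0.099478; compare to alpha = 0.05. fail to reject H0.

U_X = 9, p = 0.099478, fail to reject H0 at alpha = 0.05.


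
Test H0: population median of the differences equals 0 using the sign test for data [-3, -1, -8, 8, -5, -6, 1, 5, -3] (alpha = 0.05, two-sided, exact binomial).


Step 1: Discard zero differences. Original n = 9; n_eff = number of nonzero differences = 9.
Nonzero differences (with sign): -3, -1, -8, +8, -5, -6, +1, +5, -3
Step 2: Count signs: positive = 3, negative = 6.
Step 3: Under H0: P(positive) = 0.5, so the number of positives S ~ Bin(9, 0.5).
Step 4: Two-sided exact p-value = sum of Bin(9,0.5) probabilities at or below the observed probability = 0.507812.
Step 5: alpha = 0.05. fail to reject H0.

n_eff = 9, pos = 3, neg = 6, p = 0.507812, fail to reject H0.


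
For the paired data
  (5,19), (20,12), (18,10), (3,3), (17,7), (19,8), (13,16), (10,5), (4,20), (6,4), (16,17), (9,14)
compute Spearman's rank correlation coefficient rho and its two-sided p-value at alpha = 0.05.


Step 1: Rank x and y separately (midranks; no ties here).
rank(x): 5->3, 20->12, 18->10, 3->1, 17->9, 19->11, 13->7, 10->6, 4->2, 6->4, 16->8, 9->5
rank(y): 19->11, 12->7, 10->6, 3->1, 7->4, 8->5, 16->9, 5->3, 20->12, 4->2, 17->10, 14->8
Step 2: d_i = R_x(i) - R_y(i); compute d_i^2.
  (3-11)^2=64, (12-7)^2=25, (10-6)^2=16, (1-1)^2=0, (9-4)^2=25, (11-5)^2=36, (7-9)^2=4, (6-3)^2=9, (2-12)^2=100, (4-2)^2=4, (8-10)^2=4, (5-8)^2=9
sum(d^2) = 296.
Step 3: rho = 1 - 6*296 / (12*(12^2 - 1)) = 1 - 1776/1716 = -0.034965.
Step 4: Under H0, t = rho * sqrt((n-2)/(1-rho^2)) = -0.1106 ~ t(10).
Step 5: Two-sided p-value from the t-distribution with 10 df = 0.914093.
Step 6: alpha = 0.05. fail to reject H0.

rho = -0.0350, p = 0.914093, fail to reject H0 at alpha = 0.05.


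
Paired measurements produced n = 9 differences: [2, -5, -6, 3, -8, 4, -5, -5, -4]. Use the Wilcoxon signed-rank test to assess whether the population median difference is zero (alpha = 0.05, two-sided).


Step 1: Drop any zero differences (none here) and take |d_i|.
|d| = [2, 5, 6, 3, 8, 4, 5, 5, 4]
Step 2: Midrank |d_i| (ties get averaged ranks).
ranks: |2|->1, |5|->6, |6|->8, |3|->2, |8|->9, |4|->3.5, |5|->6, |5|->6, |4|->3.5
Step 3: Attach original signs; sum ranks with positive sign and with negative sign.
W+ = 1 + 2 + 3.5 = 6.5
W- = 6 + 8 + 9 + 6 + 6 + 3.5 = 38.5
(Check: W+ + W- = 45 should equal n(n+1)/2 = 45.)
Step 4: Test statistic W = min(W+, W-) = 6.5.
Step 5: Ties in |d|, so use the tie-corrected normal approximation.
        E[W] = n(n+1)/4 = 9*10/4 = 22.5.
        Tie groups: |d|=4 (t=2), |d|=5 (t=3); sum(t^3 - t) = 30.
        Var[W] = n(n+1)(2n+1)/24 - sum(t^3-t)/48 = 1710/24 - 30/48 = 70.625.
        z = (W - E[W]) / sqrt(Var[W]) = (6.5 - 22.5) / 8.4039 = -1.9039.
        Two-sided p = 2*Phi(z) = 0.056925.
Step 6: alpha = 0.05. fail to reject H0.

W+ = 6.5, W- = 38.5, W = min = 6.5, p = 0.056925, fail to reject H0.


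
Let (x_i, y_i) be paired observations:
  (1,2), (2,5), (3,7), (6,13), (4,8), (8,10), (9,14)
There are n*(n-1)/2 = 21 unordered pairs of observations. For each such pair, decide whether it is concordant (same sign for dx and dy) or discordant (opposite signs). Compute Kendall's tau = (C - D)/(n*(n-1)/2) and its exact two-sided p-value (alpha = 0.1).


Step 1: Enumerate the 21 unordered pairs (i,j) with i<j and classify each by sign(x_j-x_i) * sign(y_j-y_i).
  (1,2):dx=+1,dy=+3->C; (1,3):dx=+2,dy=+5->C; (1,4):dx=+5,dy=+11->C; (1,5):dx=+3,dy=+6->C
  (1,6):dx=+7,dy=+8->C; (1,7):dx=+8,dy=+12->C; (2,3):dx=+1,dy=+2->C; (2,4):dx=+4,dy=+8->C
  (2,5):dx=+2,dy=+3->C; (2,6):dx=+6,dy=+5->C; (2,7):dx=+7,dy=+9->C; (3,4):dx=+3,dy=+6->C
  (3,5):dx=+1,dy=+1->C; (3,6):dx=+5,dy=+3->C; (3,7):dx=+6,dy=+7->C; (4,5):dx=-2,dy=-5->C
  (4,6):dx=+2,dy=-3->D; (4,7):dx=+3,dy=+1->C; (5,6):dx=+4,dy=+2->C; (5,7):dx=+5,dy=+6->C
  (6,7):dx=+1,dy=+4->C
Step 2: C = 20, D = 1, total pairs = 21.
Step 3: tau = (C - D)/(n(n-1)/2) = (20 - 1)/21 = 0.904762.
Step 4: Exact two-sided p-value (enumerate n! = 5040 permutations of y under H0): p = 0.002778.
Step 5: alpha = 0.1. reject H0.

tau_b = 0.9048 (C=20, D=1), p = 0.002778, reject H0.


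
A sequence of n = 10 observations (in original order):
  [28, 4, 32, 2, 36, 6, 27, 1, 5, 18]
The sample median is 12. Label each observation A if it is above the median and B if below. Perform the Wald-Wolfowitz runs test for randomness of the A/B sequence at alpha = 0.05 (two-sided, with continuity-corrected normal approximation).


Step 1: Compute median = 12; label A = above, B = below.
Labels in order: ABABABABBA  (n_A = 5, n_B = 5)
Step 2: Count runs R = 9.
Step 3: Under H0 (random ordering), E[R] = 2*n_A*n_B/(n_A+n_B) + 1 = 2*5*5/10 + 1 = 6.0000.
        Var[R] = 2*n_A*n_B*(2*n_A*n_B - n_A - n_B) / ((n_A+n_B)^2 * (n_A+n_B-1)) = 2000/900 = 2.2222.
        SD[R] = 1.4907.
Step 4: Continuity-corrected z = (R - 0.5 - E[R]) / SD[R] = (9 - 0.5 - 6.0000) / 1.4907 = 1.6771.
Step 5: Two-sided p-value via normal approximation = 2*(1 - Phi(|z|)) = 0.093533.
Step 6: alpha = 0.05. fail to reject H0.

R = 9, z = 1.6771, p = 0.093533, fail to reject H0.


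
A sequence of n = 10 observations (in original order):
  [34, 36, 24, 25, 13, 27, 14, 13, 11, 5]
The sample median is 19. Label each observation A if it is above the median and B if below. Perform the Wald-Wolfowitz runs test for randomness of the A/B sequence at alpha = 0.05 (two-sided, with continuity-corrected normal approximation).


Step 1: Compute median = 19; label A = above, B = below.
Labels in order: AAAABABBBB  (n_A = 5, n_B = 5)
Step 2: Count runs R = 4.
Step 3: Under H0 (random ordering), E[R] = 2*n_A*n_B/(n_A+n_B) + 1 = 2*5*5/10 + 1 = 6.0000.
        Var[R] = 2*n_A*n_B*(2*n_A*n_B - n_A - n_B) / ((n_A+n_B)^2 * (n_A+n_B-1)) = 2000/900 = 2.2222.
        SD[R] = 1.4907.
Step 4: Continuity-corrected z = (R + 0.5 - E[R]) / SD[R] = (4 + 0.5 - 6.0000) / 1.4907 = -1.0062.
Step 5: Two-sided p-value via normal approximation = 2*(1 - Phi(|z|)) = 0.314305.
Step 6: alpha = 0.05. fail to reject H0.

R = 4, z = -1.0062, p = 0.314305, fail to reject H0.


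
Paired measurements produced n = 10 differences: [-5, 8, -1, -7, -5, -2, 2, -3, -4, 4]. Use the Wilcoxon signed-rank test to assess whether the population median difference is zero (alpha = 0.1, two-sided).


Step 1: Drop any zero differences (none here) and take |d_i|.
|d| = [5, 8, 1, 7, 5, 2, 2, 3, 4, 4]
Step 2: Midrank |d_i| (ties get averaged ranks).
ranks: |5|->7.5, |8|->10, |1|->1, |7|->9, |5|->7.5, |2|->2.5, |2|->2.5, |3|->4, |4|->5.5, |4|->5.5
Step 3: Attach original signs; sum ranks with positive sign and with negative sign.
W+ = 10 + 2.5 + 5.5 = 18
W- = 7.5 + 1 + 9 + 7.5 + 2.5 + 4 + 5.5 = 37
(Check: W+ + W- = 55 should equal n(n+1)/2 = 55.)
Step 4: Test statistic W = min(W+, W-) = 18.
Step 5: Ties in |d|, so use the tie-corrected normal approximation.
        E[W] = n(n+1)/4 = 10*11/4 = 27.5.
        Tie groups: |d|=2 (t=2), |d|=4 (t=2), |d|=5 (t=2); sum(t^3 - t) = 18.
        Var[W] = n(n+1)(2n+1)/24 - sum(t^3-t)/48 = 2310/24 - 18/48 = 95.875.
        z = (W - E[W]) / sqrt(Var[W]) = (18 - 27.5) / 9.7916 = -0.9702.
        Two-sided p = 2*Phi(z) = 0.331936.
Step 6: alpha = 0.1. fail to reject H0.

W+ = 18, W- = 37, W = min = 18, p = 0.331936, fail to reject H0.


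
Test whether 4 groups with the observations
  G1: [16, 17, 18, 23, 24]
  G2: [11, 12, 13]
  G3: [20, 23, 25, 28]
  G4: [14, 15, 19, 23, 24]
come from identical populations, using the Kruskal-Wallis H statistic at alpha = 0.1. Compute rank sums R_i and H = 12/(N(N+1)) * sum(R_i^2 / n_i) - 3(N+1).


Step 1: Combine all N = 17 observations and assign midranks.
sorted (value, group, rank): (11,G2,1), (12,G2,2), (13,G2,3), (14,G4,4), (15,G4,5), (16,G1,6), (17,G1,7), (18,G1,8), (19,G4,9), (20,G3,10), (23,G1,12), (23,G3,12), (23,G4,12), (24,G1,14.5), (24,G4,14.5), (25,G3,16), (28,G3,17)
Step 2: Sum ranks within each group.
R_1 = 47.5 (n_1 = 5)
R_2 = 6 (n_2 = 3)
R_3 = 55 (n_3 = 4)
R_4 = 44.5 (n_4 = 5)
Step 3: H = 12/(N(N+1)) * sum(R_i^2/n_i) - 3(N+1)
     = 12/(17*18) * (47.5^2/5 + 6^2/3 + 55^2/4 + 44.5^2/5) - 3*18
     = 0.039216 * 1615.55 - 54
     = 9.354902.
Step 4: Ties present; correction factor C = 1 - 30/(17^3 - 17) = 0.993873. Corrected H = 9.354902 / 0.993873 = 9.412577.
Step 5: Under H0, H ~ chi^2(3); p-value = 0.024280.
Step 6: alpha = 0.1. reject H0.

H = 9.4126, df = 3, p = 0.024280, reject H0.


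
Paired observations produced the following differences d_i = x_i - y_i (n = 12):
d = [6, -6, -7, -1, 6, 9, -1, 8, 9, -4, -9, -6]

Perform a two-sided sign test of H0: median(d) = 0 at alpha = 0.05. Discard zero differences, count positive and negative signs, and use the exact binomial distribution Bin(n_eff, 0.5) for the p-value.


Step 1: Discard zero differences. Original n = 12; n_eff = number of nonzero differences = 12.
Nonzero differences (with sign): +6, -6, -7, -1, +6, +9, -1, +8, +9, -4, -9, -6
Step 2: Count signs: positive = 5, negative = 7.
Step 3: Under H0: P(positive) = 0.5, so the number of positives S ~ Bin(12, 0.5).
Step 4: Two-sided exact p-value = sum of Bin(12,0.5) probabilities at or below the observed probability = 0.774414.
Step 5: alpha = 0.05. fail to reject H0.

n_eff = 12, pos = 5, neg = 7, p = 0.774414, fail to reject H0.


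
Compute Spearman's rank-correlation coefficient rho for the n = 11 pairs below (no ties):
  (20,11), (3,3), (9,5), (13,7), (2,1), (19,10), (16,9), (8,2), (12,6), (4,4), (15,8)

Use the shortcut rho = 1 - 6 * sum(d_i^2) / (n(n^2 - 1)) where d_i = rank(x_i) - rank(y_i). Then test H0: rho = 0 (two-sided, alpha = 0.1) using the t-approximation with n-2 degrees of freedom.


Step 1: Rank x and y separately (midranks; no ties here).
rank(x): 20->11, 3->2, 9->5, 13->7, 2->1, 19->10, 16->9, 8->4, 12->6, 4->3, 15->8
rank(y): 11->11, 3->3, 5->5, 7->7, 1->1, 10->10, 9->9, 2->2, 6->6, 4->4, 8->8
Step 2: d_i = R_x(i) - R_y(i); compute d_i^2.
  (11-11)^2=0, (2-3)^2=1, (5-5)^2=0, (7-7)^2=0, (1-1)^2=0, (10-10)^2=0, (9-9)^2=0, (4-2)^2=4, (6-6)^2=0, (3-4)^2=1, (8-8)^2=0
sum(d^2) = 6.
Step 3: rho = 1 - 6*6 / (11*(11^2 - 1)) = 1 - 36/1320 = 0.972727.
Step 4: Under H0, t = rho * sqrt((n-2)/(1-rho^2)) = 12.5810 ~ t(9).
Step 5: Two-sided p-value from the t-distribution with 9 df = 0.000001.
Step 6: alpha = 0.1. reject H0.

rho = 0.9727, p = 0.000001, reject H0 at alpha = 0.1.


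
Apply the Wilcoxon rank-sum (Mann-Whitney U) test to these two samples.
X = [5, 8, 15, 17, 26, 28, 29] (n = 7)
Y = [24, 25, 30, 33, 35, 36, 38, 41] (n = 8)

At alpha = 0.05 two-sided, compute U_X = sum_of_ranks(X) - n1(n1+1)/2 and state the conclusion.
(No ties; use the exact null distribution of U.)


Step 1: Combine and sort all 15 observations; assign midranks.
sorted (value, group): (5,X), (8,X), (15,X), (17,X), (24,Y), (25,Y), (26,X), (28,X), (29,X), (30,Y), (33,Y), (35,Y), (36,Y), (38,Y), (41,Y)
ranks: 5->1, 8->2, 15->3, 17->4, 24->5, 25->6, 26->7, 28->8, 29->9, 30->10, 33->11, 35->12, 36->13, 38->14, 41->15
Step 2: Rank sum for X: R1 = 1 + 2 + 3 + 4 + 7 + 8 + 9 = 34.
Step 3: U_X = R1 - n1(n1+1)/2 = 34 - 7*8/2 = 34 - 28 = 6.
       U_Y = n1*n2 - U_X = 56 - 6 = 50.
Step 4: No ties, so the exact null distribution of U (based on enumerating the C(15,7) = 6435 equally likely rank assignments) gives the two-sided p-value.
Step 5: p-value = 0.009324; compare to alpha = 0.05. reject H0.

U_X = 6, p = 0.009324, reject H0 at alpha = 0.05.


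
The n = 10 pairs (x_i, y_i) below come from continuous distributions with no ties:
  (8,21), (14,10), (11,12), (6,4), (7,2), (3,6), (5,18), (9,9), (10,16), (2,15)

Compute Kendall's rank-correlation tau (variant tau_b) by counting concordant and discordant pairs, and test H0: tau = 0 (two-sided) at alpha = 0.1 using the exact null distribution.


Step 1: Enumerate the 45 unordered pairs (i,j) with i<j and classify each by sign(x_j-x_i) * sign(y_j-y_i).
  (1,2):dx=+6,dy=-11->D; (1,3):dx=+3,dy=-9->D; (1,4):dx=-2,dy=-17->C; (1,5):dx=-1,dy=-19->C
  (1,6):dx=-5,dy=-15->C; (1,7):dx=-3,dy=-3->C; (1,8):dx=+1,dy=-12->D; (1,9):dx=+2,dy=-5->D
  (1,10):dx=-6,dy=-6->C; (2,3):dx=-3,dy=+2->D; (2,4):dx=-8,dy=-6->C; (2,5):dx=-7,dy=-8->C
  (2,6):dx=-11,dy=-4->C; (2,7):dx=-9,dy=+8->D; (2,8):dx=-5,dy=-1->C; (2,9):dx=-4,dy=+6->D
  (2,10):dx=-12,dy=+5->D; (3,4):dx=-5,dy=-8->C; (3,5):dx=-4,dy=-10->C; (3,6):dx=-8,dy=-6->C
  (3,7):dx=-6,dy=+6->D; (3,8):dx=-2,dy=-3->C; (3,9):dx=-1,dy=+4->D; (3,10):dx=-9,dy=+3->D
  (4,5):dx=+1,dy=-2->D; (4,6):dx=-3,dy=+2->D; (4,7):dx=-1,dy=+14->D; (4,8):dx=+3,dy=+5->C
  (4,9):dx=+4,dy=+12->C; (4,10):dx=-4,dy=+11->D; (5,6):dx=-4,dy=+4->D; (5,7):dx=-2,dy=+16->D
  (5,8):dx=+2,dy=+7->C; (5,9):dx=+3,dy=+14->C; (5,10):dx=-5,dy=+13->D; (6,7):dx=+2,dy=+12->C
  (6,8):dx=+6,dy=+3->C; (6,9):dx=+7,dy=+10->C; (6,10):dx=-1,dy=+9->D; (7,8):dx=+4,dy=-9->D
  (7,9):dx=+5,dy=-2->D; (7,10):dx=-3,dy=-3->C; (8,9):dx=+1,dy=+7->C; (8,10):dx=-7,dy=+6->D
  (9,10):dx=-8,dy=-1->C
Step 2: C = 23, D = 22, total pairs = 45.
Step 3: tau = (C - D)/(n(n-1)/2) = (23 - 22)/45 = 0.022222.
Step 4: Exact two-sided p-value (enumerate n! = 3628800 permutations of y under H0): p = 1.000000.
Step 5: alpha = 0.1. fail to reject H0.

tau_b = 0.0222 (C=23, D=22), p = 1.000000, fail to reject H0.


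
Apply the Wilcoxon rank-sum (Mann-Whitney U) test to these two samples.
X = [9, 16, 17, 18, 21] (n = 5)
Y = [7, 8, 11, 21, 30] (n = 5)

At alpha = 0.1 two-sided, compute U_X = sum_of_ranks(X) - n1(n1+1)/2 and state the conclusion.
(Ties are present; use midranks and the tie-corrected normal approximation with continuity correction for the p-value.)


Step 1: Combine and sort all 10 observations; assign midranks.
sorted (value, group): (7,Y), (8,Y), (9,X), (11,Y), (16,X), (17,X), (18,X), (21,X), (21,Y), (30,Y)
ranks: 7->1, 8->2, 9->3, 11->4, 16->5, 17->6, 18->7, 21->8.5, 21->8.5, 30->10
Step 2: Rank sum for X: R1 = 3 + 5 + 6 + 7 + 8.5 = 29.5.
Step 3: U_X = R1 - n1(n1+1)/2 = 29.5 - 5*6/2 = 29.5 - 15 = 14.5.
       U_Y = n1*n2 - U_X = 25 - 14.5 = 10.5.
Step 4: Ties are present, so use the tie-corrected normal approximation (with continuity correction) for the p-value.
Step 5: p-value = 0.753298; compare to alpha = 0.1. fail to reject H0.

U_X = 14.5, p = 0.753298, fail to reject H0 at alpha = 0.1.


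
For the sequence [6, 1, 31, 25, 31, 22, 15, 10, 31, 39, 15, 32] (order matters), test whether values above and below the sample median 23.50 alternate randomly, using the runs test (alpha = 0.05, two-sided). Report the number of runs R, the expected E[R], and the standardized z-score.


Step 1: Compute median = 23.50; label A = above, B = below.
Labels in order: BBAAABBBAABA  (n_A = 6, n_B = 6)
Step 2: Count runs R = 6.
Step 3: Under H0 (random ordering), E[R] = 2*n_A*n_B/(n_A+n_B) + 1 = 2*6*6/12 + 1 = 7.0000.
        Var[R] = 2*n_A*n_B*(2*n_A*n_B - n_A - n_B) / ((n_A+n_B)^2 * (n_A+n_B-1)) = 4320/1584 = 2.7273.
        SD[R] = 1.6514.
Step 4: Continuity-corrected z = (R + 0.5 - E[R]) / SD[R] = (6 + 0.5 - 7.0000) / 1.6514 = -0.3028.
Step 5: Two-sided p-value via normal approximation = 2*(1 - Phi(|z|)) = 0.762069.
Step 6: alpha = 0.05. fail to reject H0.

R = 6, z = -0.3028, p = 0.762069, fail to reject H0.


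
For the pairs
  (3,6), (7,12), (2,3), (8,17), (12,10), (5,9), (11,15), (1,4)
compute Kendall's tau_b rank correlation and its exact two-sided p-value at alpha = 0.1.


Step 1: Enumerate the 28 unordered pairs (i,j) with i<j and classify each by sign(x_j-x_i) * sign(y_j-y_i).
  (1,2):dx=+4,dy=+6->C; (1,3):dx=-1,dy=-3->C; (1,4):dx=+5,dy=+11->C; (1,5):dx=+9,dy=+4->C
  (1,6):dx=+2,dy=+3->C; (1,7):dx=+8,dy=+9->C; (1,8):dx=-2,dy=-2->C; (2,3):dx=-5,dy=-9->C
  (2,4):dx=+1,dy=+5->C; (2,5):dx=+5,dy=-2->D; (2,6):dx=-2,dy=-3->C; (2,7):dx=+4,dy=+3->C
  (2,8):dx=-6,dy=-8->C; (3,4):dx=+6,dy=+14->C; (3,5):dx=+10,dy=+7->C; (3,6):dx=+3,dy=+6->C
  (3,7):dx=+9,dy=+12->C; (3,8):dx=-1,dy=+1->D; (4,5):dx=+4,dy=-7->D; (4,6):dx=-3,dy=-8->C
  (4,7):dx=+3,dy=-2->D; (4,8):dx=-7,dy=-13->C; (5,6):dx=-7,dy=-1->C; (5,7):dx=-1,dy=+5->D
  (5,8):dx=-11,dy=-6->C; (6,7):dx=+6,dy=+6->C; (6,8):dx=-4,dy=-5->C; (7,8):dx=-10,dy=-11->C
Step 2: C = 23, D = 5, total pairs = 28.
Step 3: tau = (C - D)/(n(n-1)/2) = (23 - 5)/28 = 0.642857.
Step 4: Exact two-sided p-value (enumerate n! = 40320 permutations of y under H0): p = 0.031151.
Step 5: alpha = 0.1. reject H0.

tau_b = 0.6429 (C=23, D=5), p = 0.031151, reject H0.
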